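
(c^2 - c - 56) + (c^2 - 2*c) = 2*c^2 - 3*c - 56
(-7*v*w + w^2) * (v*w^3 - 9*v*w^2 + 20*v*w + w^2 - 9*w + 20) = -7*v^2*w^4 + 63*v^2*w^3 - 140*v^2*w^2 + v*w^5 - 9*v*w^4 + 13*v*w^3 + 63*v*w^2 - 140*v*w + w^4 - 9*w^3 + 20*w^2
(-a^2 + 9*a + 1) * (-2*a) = 2*a^3 - 18*a^2 - 2*a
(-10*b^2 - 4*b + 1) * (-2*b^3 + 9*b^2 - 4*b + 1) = 20*b^5 - 82*b^4 + 2*b^3 + 15*b^2 - 8*b + 1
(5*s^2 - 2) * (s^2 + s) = 5*s^4 + 5*s^3 - 2*s^2 - 2*s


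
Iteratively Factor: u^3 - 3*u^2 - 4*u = (u)*(u^2 - 3*u - 4) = u*(u + 1)*(u - 4)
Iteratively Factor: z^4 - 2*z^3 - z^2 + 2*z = (z - 2)*(z^3 - z) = z*(z - 2)*(z^2 - 1) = z*(z - 2)*(z - 1)*(z + 1)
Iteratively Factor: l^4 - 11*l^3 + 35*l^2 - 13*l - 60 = (l + 1)*(l^3 - 12*l^2 + 47*l - 60) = (l - 3)*(l + 1)*(l^2 - 9*l + 20) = (l - 4)*(l - 3)*(l + 1)*(l - 5)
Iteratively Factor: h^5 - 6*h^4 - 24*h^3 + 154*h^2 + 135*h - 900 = (h - 5)*(h^4 - h^3 - 29*h^2 + 9*h + 180) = (h - 5)*(h - 3)*(h^3 + 2*h^2 - 23*h - 60) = (h - 5)^2*(h - 3)*(h^2 + 7*h + 12) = (h - 5)^2*(h - 3)*(h + 4)*(h + 3)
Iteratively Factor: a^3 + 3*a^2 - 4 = (a - 1)*(a^2 + 4*a + 4) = (a - 1)*(a + 2)*(a + 2)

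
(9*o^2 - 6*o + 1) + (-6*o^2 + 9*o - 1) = 3*o^2 + 3*o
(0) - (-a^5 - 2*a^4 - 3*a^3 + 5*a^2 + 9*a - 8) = a^5 + 2*a^4 + 3*a^3 - 5*a^2 - 9*a + 8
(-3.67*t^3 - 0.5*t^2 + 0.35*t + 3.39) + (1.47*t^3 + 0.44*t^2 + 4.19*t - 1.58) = -2.2*t^3 - 0.06*t^2 + 4.54*t + 1.81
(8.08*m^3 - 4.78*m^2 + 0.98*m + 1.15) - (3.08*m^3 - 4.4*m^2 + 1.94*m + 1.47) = 5.0*m^3 - 0.38*m^2 - 0.96*m - 0.32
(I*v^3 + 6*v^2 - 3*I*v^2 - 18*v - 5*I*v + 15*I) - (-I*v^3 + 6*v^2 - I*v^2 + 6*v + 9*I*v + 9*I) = 2*I*v^3 - 2*I*v^2 - 24*v - 14*I*v + 6*I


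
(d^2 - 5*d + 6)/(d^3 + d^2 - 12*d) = (d - 2)/(d*(d + 4))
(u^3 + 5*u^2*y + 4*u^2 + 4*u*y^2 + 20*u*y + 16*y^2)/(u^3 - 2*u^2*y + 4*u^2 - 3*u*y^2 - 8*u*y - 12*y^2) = (-u - 4*y)/(-u + 3*y)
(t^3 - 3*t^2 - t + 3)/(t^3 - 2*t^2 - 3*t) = (t - 1)/t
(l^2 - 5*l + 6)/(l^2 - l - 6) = (l - 2)/(l + 2)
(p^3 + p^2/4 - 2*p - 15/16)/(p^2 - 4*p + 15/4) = (8*p^2 + 14*p + 5)/(4*(2*p - 5))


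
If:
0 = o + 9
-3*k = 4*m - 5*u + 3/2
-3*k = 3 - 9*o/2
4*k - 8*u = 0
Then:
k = -29/2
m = 23/16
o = -9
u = -29/4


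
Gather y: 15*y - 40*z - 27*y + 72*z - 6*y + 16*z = -18*y + 48*z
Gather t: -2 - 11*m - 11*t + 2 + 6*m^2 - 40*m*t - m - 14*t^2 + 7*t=6*m^2 - 12*m - 14*t^2 + t*(-40*m - 4)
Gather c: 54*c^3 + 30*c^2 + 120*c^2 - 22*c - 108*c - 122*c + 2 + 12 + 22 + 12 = 54*c^3 + 150*c^2 - 252*c + 48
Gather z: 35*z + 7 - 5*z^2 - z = -5*z^2 + 34*z + 7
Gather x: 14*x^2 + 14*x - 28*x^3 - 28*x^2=-28*x^3 - 14*x^2 + 14*x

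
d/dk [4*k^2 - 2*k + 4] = 8*k - 2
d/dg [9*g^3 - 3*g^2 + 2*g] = 27*g^2 - 6*g + 2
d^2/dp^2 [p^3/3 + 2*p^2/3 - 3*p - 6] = 2*p + 4/3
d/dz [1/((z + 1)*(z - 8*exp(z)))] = (-z + (z + 1)*(8*exp(z) - 1) + 8*exp(z))/((z + 1)^2*(z - 8*exp(z))^2)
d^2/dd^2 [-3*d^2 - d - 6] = -6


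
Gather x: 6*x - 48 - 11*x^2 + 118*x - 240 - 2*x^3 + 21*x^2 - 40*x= -2*x^3 + 10*x^2 + 84*x - 288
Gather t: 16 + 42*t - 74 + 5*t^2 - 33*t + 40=5*t^2 + 9*t - 18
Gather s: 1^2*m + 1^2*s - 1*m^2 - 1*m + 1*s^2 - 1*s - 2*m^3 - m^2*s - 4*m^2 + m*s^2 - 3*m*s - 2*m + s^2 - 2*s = -2*m^3 - 5*m^2 - 2*m + s^2*(m + 2) + s*(-m^2 - 3*m - 2)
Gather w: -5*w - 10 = -5*w - 10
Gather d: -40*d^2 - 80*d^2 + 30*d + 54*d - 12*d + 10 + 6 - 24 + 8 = -120*d^2 + 72*d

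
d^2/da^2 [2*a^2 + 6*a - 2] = 4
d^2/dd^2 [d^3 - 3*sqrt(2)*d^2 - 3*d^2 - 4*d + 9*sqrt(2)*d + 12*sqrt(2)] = 6*d - 6*sqrt(2) - 6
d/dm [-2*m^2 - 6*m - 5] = -4*m - 6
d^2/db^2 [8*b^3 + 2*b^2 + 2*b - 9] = 48*b + 4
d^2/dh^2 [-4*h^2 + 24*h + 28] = -8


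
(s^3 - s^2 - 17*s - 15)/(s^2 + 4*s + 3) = s - 5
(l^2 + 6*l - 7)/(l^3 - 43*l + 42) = 1/(l - 6)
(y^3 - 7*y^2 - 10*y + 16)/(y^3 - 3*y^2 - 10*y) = (y^2 - 9*y + 8)/(y*(y - 5))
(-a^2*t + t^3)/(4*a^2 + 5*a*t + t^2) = t*(-a + t)/(4*a + t)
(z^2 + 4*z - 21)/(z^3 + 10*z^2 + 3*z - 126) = 1/(z + 6)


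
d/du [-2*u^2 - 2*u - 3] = -4*u - 2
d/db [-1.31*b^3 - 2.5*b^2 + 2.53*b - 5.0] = -3.93*b^2 - 5.0*b + 2.53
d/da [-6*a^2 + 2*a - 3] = 2 - 12*a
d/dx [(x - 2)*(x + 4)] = 2*x + 2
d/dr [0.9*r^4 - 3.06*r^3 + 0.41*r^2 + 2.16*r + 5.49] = 3.6*r^3 - 9.18*r^2 + 0.82*r + 2.16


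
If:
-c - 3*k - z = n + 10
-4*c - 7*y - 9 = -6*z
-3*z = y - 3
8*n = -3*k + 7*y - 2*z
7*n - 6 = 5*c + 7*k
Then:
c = 43/8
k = -2077/378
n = -1207/1512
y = -49/18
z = 103/54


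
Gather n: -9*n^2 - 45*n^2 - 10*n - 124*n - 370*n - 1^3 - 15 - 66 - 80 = -54*n^2 - 504*n - 162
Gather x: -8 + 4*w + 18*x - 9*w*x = 4*w + x*(18 - 9*w) - 8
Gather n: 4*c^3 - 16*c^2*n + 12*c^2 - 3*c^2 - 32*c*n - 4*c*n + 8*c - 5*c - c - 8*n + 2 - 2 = 4*c^3 + 9*c^2 + 2*c + n*(-16*c^2 - 36*c - 8)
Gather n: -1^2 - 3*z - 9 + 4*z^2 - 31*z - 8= 4*z^2 - 34*z - 18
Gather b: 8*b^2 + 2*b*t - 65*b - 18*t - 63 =8*b^2 + b*(2*t - 65) - 18*t - 63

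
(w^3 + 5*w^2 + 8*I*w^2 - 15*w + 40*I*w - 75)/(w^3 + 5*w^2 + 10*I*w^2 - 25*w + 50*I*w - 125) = (w + 3*I)/(w + 5*I)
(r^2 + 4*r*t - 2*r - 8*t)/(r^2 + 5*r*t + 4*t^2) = (r - 2)/(r + t)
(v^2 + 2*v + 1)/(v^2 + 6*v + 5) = (v + 1)/(v + 5)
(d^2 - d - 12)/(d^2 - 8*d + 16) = (d + 3)/(d - 4)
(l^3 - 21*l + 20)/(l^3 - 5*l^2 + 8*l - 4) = (l^2 + l - 20)/(l^2 - 4*l + 4)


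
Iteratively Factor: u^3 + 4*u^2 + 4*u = (u + 2)*(u^2 + 2*u) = u*(u + 2)*(u + 2)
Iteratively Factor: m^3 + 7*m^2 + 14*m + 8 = (m + 2)*(m^2 + 5*m + 4) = (m + 2)*(m + 4)*(m + 1)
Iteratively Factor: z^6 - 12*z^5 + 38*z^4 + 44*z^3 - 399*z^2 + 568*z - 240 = (z - 1)*(z^5 - 11*z^4 + 27*z^3 + 71*z^2 - 328*z + 240) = (z - 4)*(z - 1)*(z^4 - 7*z^3 - z^2 + 67*z - 60) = (z - 4)*(z - 1)*(z + 3)*(z^3 - 10*z^2 + 29*z - 20) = (z - 4)*(z - 1)^2*(z + 3)*(z^2 - 9*z + 20) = (z - 4)^2*(z - 1)^2*(z + 3)*(z - 5)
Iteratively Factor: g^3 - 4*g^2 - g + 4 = (g + 1)*(g^2 - 5*g + 4) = (g - 1)*(g + 1)*(g - 4)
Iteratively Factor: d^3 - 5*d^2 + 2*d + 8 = (d + 1)*(d^2 - 6*d + 8) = (d - 2)*(d + 1)*(d - 4)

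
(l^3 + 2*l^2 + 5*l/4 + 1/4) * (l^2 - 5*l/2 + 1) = l^5 - l^4/2 - 11*l^3/4 - 7*l^2/8 + 5*l/8 + 1/4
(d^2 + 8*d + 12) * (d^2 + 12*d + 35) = d^4 + 20*d^3 + 143*d^2 + 424*d + 420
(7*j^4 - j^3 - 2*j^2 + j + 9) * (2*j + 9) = 14*j^5 + 61*j^4 - 13*j^3 - 16*j^2 + 27*j + 81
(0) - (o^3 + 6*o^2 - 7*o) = -o^3 - 6*o^2 + 7*o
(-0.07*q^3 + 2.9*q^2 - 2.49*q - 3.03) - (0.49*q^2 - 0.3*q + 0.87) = -0.07*q^3 + 2.41*q^2 - 2.19*q - 3.9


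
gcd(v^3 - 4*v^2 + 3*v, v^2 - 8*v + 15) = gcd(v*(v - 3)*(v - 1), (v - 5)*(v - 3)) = v - 3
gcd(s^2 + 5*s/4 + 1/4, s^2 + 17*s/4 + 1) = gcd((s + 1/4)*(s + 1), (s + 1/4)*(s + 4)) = s + 1/4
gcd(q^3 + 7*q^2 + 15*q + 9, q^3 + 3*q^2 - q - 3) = q^2 + 4*q + 3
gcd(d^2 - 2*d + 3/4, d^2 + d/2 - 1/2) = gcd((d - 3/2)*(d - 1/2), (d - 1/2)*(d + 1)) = d - 1/2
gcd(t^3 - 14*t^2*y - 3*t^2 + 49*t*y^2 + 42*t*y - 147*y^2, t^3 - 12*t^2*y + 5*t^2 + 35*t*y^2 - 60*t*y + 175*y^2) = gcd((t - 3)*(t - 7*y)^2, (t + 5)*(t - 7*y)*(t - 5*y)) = -t + 7*y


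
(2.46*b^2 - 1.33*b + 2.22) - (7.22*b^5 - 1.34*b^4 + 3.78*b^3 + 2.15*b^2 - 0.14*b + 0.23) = -7.22*b^5 + 1.34*b^4 - 3.78*b^3 + 0.31*b^2 - 1.19*b + 1.99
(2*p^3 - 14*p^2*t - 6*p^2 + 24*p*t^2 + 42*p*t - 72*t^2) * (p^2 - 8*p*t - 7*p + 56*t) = 2*p^5 - 30*p^4*t - 20*p^4 + 136*p^3*t^2 + 300*p^3*t + 42*p^3 - 192*p^2*t^3 - 1360*p^2*t^2 - 630*p^2*t + 1920*p*t^3 + 2856*p*t^2 - 4032*t^3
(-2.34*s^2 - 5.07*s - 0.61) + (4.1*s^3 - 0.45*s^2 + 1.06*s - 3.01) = 4.1*s^3 - 2.79*s^2 - 4.01*s - 3.62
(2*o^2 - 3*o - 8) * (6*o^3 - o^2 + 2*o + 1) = 12*o^5 - 20*o^4 - 41*o^3 + 4*o^2 - 19*o - 8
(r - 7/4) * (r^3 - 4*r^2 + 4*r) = r^4 - 23*r^3/4 + 11*r^2 - 7*r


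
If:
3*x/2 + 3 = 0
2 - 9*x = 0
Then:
No Solution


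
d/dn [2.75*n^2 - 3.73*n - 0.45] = 5.5*n - 3.73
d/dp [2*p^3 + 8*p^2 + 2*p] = 6*p^2 + 16*p + 2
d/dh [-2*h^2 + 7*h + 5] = 7 - 4*h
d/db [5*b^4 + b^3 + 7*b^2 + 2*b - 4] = 20*b^3 + 3*b^2 + 14*b + 2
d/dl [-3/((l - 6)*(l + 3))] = 3*(2*l - 3)/((l - 6)^2*(l + 3)^2)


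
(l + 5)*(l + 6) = l^2 + 11*l + 30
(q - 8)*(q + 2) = q^2 - 6*q - 16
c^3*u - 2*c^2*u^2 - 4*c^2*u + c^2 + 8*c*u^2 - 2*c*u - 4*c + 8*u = (c - 4)*(c - 2*u)*(c*u + 1)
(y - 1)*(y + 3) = y^2 + 2*y - 3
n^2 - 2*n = n*(n - 2)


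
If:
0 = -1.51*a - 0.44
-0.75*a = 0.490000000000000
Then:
No Solution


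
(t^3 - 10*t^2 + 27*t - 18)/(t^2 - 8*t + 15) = (t^2 - 7*t + 6)/(t - 5)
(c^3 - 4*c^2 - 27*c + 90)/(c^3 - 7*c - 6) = (c^2 - c - 30)/(c^2 + 3*c + 2)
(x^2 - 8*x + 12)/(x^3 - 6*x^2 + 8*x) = (x - 6)/(x*(x - 4))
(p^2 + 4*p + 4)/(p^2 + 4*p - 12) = (p^2 + 4*p + 4)/(p^2 + 4*p - 12)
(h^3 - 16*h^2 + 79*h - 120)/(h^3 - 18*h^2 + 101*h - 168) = (h - 5)/(h - 7)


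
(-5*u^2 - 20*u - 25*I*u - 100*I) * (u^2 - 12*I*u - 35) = -5*u^4 - 20*u^3 + 35*I*u^3 - 125*u^2 + 140*I*u^2 - 500*u + 875*I*u + 3500*I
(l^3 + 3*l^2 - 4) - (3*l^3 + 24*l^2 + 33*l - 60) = -2*l^3 - 21*l^2 - 33*l + 56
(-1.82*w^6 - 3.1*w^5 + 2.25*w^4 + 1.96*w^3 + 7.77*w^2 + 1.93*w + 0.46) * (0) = 0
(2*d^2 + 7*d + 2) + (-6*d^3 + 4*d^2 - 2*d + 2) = -6*d^3 + 6*d^2 + 5*d + 4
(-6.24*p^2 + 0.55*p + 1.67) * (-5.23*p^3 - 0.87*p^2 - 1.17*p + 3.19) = 32.6352*p^5 + 2.5523*p^4 - 1.9118*p^3 - 22.002*p^2 - 0.1994*p + 5.3273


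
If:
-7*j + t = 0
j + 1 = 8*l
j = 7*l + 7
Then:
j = 63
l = 8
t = 441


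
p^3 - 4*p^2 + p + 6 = (p - 3)*(p - 2)*(p + 1)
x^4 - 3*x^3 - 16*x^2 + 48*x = x*(x - 4)*(x - 3)*(x + 4)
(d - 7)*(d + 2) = d^2 - 5*d - 14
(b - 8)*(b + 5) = b^2 - 3*b - 40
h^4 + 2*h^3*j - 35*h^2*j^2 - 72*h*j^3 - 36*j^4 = (h - 6*j)*(h + j)^2*(h + 6*j)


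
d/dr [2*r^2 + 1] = 4*r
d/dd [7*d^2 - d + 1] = 14*d - 1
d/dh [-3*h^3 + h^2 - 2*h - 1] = -9*h^2 + 2*h - 2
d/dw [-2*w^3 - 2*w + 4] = -6*w^2 - 2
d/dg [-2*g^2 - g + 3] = -4*g - 1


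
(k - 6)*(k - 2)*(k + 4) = k^3 - 4*k^2 - 20*k + 48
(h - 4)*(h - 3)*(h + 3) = h^3 - 4*h^2 - 9*h + 36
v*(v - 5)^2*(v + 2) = v^4 - 8*v^3 + 5*v^2 + 50*v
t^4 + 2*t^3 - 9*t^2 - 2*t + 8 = (t - 2)*(t - 1)*(t + 1)*(t + 4)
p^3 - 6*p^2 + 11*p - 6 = (p - 3)*(p - 2)*(p - 1)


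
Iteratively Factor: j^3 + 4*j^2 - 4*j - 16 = (j + 4)*(j^2 - 4) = (j - 2)*(j + 4)*(j + 2)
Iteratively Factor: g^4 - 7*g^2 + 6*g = (g)*(g^3 - 7*g + 6) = g*(g - 1)*(g^2 + g - 6) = g*(g - 2)*(g - 1)*(g + 3)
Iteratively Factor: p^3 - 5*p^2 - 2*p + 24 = (p - 3)*(p^2 - 2*p - 8) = (p - 4)*(p - 3)*(p + 2)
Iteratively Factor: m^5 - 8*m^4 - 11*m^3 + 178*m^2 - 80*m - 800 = (m + 4)*(m^4 - 12*m^3 + 37*m^2 + 30*m - 200) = (m - 4)*(m + 4)*(m^3 - 8*m^2 + 5*m + 50) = (m - 5)*(m - 4)*(m + 4)*(m^2 - 3*m - 10) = (m - 5)*(m - 4)*(m + 2)*(m + 4)*(m - 5)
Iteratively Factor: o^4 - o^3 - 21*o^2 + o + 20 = (o - 5)*(o^3 + 4*o^2 - o - 4) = (o - 5)*(o + 1)*(o^2 + 3*o - 4) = (o - 5)*(o + 1)*(o + 4)*(o - 1)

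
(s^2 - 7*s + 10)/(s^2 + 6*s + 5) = (s^2 - 7*s + 10)/(s^2 + 6*s + 5)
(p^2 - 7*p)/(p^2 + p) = (p - 7)/(p + 1)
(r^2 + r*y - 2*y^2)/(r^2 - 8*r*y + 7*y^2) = (-r - 2*y)/(-r + 7*y)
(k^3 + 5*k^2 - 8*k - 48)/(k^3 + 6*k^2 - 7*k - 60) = (k + 4)/(k + 5)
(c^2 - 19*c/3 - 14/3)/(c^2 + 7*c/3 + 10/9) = 3*(c - 7)/(3*c + 5)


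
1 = 1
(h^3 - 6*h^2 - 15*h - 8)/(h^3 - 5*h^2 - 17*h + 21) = (h^3 - 6*h^2 - 15*h - 8)/(h^3 - 5*h^2 - 17*h + 21)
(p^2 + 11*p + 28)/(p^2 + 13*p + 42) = (p + 4)/(p + 6)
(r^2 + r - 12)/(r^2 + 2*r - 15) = (r + 4)/(r + 5)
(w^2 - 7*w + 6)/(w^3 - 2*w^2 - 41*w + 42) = (w - 6)/(w^2 - w - 42)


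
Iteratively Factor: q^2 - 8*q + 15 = (q - 3)*(q - 5)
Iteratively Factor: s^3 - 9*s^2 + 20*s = (s)*(s^2 - 9*s + 20) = s*(s - 4)*(s - 5)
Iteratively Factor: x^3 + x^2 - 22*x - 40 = (x - 5)*(x^2 + 6*x + 8) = (x - 5)*(x + 4)*(x + 2)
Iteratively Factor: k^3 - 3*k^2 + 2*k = (k - 2)*(k^2 - k) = (k - 2)*(k - 1)*(k)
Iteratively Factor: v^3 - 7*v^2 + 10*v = (v)*(v^2 - 7*v + 10) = v*(v - 2)*(v - 5)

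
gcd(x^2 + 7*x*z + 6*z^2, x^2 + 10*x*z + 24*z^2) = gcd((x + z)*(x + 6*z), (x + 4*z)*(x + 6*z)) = x + 6*z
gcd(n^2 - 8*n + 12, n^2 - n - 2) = n - 2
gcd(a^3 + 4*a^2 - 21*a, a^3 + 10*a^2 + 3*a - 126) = a^2 + 4*a - 21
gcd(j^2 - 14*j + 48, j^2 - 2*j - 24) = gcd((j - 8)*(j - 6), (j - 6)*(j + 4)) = j - 6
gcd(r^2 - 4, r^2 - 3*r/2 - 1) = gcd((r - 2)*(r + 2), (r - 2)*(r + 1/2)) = r - 2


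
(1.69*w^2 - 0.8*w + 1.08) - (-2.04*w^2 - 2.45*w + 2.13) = 3.73*w^2 + 1.65*w - 1.05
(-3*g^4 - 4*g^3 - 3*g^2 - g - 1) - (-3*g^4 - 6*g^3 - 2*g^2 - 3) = 2*g^3 - g^2 - g + 2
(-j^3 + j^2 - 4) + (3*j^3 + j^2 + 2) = 2*j^3 + 2*j^2 - 2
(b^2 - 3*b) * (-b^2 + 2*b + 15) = -b^4 + 5*b^3 + 9*b^2 - 45*b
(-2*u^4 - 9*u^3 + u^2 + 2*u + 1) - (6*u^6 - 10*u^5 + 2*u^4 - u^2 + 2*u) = -6*u^6 + 10*u^5 - 4*u^4 - 9*u^3 + 2*u^2 + 1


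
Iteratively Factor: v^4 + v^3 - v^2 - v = (v - 1)*(v^3 + 2*v^2 + v) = v*(v - 1)*(v^2 + 2*v + 1) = v*(v - 1)*(v + 1)*(v + 1)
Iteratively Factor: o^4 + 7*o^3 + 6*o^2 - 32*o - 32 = (o + 1)*(o^3 + 6*o^2 - 32) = (o - 2)*(o + 1)*(o^2 + 8*o + 16) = (o - 2)*(o + 1)*(o + 4)*(o + 4)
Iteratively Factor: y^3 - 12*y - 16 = (y + 2)*(y^2 - 2*y - 8) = (y + 2)^2*(y - 4)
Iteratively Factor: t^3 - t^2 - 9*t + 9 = (t - 3)*(t^2 + 2*t - 3) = (t - 3)*(t - 1)*(t + 3)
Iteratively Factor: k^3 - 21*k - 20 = (k - 5)*(k^2 + 5*k + 4) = (k - 5)*(k + 4)*(k + 1)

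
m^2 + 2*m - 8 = (m - 2)*(m + 4)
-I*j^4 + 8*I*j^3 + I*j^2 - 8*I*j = j*(j - 8)*(j - 1)*(-I*j - I)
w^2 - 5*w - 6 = (w - 6)*(w + 1)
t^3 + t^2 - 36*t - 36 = (t - 6)*(t + 1)*(t + 6)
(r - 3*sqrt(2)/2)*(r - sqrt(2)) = r^2 - 5*sqrt(2)*r/2 + 3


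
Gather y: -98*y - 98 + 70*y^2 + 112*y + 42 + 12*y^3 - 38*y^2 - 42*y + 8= 12*y^3 + 32*y^2 - 28*y - 48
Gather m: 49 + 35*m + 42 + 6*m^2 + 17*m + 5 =6*m^2 + 52*m + 96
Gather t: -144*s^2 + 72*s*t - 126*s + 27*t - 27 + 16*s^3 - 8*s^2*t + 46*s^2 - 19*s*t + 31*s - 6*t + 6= 16*s^3 - 98*s^2 - 95*s + t*(-8*s^2 + 53*s + 21) - 21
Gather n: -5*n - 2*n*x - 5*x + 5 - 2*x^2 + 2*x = n*(-2*x - 5) - 2*x^2 - 3*x + 5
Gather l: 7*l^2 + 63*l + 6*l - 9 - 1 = 7*l^2 + 69*l - 10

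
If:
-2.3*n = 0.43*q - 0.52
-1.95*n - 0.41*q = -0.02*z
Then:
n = 2.04019138755981 - 0.0822966507177034*z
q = 0.440191387559809*z - 9.70334928229665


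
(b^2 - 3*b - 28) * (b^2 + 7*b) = b^4 + 4*b^3 - 49*b^2 - 196*b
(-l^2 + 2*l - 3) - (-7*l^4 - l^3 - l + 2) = 7*l^4 + l^3 - l^2 + 3*l - 5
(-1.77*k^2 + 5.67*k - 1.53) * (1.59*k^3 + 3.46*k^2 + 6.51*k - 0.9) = -2.8143*k^5 + 2.8911*k^4 + 5.6628*k^3 + 33.2109*k^2 - 15.0633*k + 1.377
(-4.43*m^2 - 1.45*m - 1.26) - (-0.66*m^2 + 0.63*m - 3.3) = -3.77*m^2 - 2.08*m + 2.04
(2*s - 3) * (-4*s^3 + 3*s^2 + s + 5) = -8*s^4 + 18*s^3 - 7*s^2 + 7*s - 15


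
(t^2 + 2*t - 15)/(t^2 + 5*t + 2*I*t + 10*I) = (t - 3)/(t + 2*I)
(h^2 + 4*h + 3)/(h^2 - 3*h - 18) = (h + 1)/(h - 6)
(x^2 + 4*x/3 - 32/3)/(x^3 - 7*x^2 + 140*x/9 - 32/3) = 3*(x + 4)/(3*x^2 - 13*x + 12)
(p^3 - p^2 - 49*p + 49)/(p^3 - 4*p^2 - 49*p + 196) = (p - 1)/(p - 4)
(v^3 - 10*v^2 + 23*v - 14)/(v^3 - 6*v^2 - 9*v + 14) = (v - 2)/(v + 2)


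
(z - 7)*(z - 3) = z^2 - 10*z + 21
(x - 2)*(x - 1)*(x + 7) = x^3 + 4*x^2 - 19*x + 14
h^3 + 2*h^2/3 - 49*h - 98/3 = (h - 7)*(h + 2/3)*(h + 7)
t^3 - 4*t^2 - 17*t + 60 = (t - 5)*(t - 3)*(t + 4)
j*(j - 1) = j^2 - j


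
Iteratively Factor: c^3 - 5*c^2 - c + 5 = (c - 1)*(c^2 - 4*c - 5) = (c - 1)*(c + 1)*(c - 5)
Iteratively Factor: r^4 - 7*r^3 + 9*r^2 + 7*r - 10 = (r - 5)*(r^3 - 2*r^2 - r + 2) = (r - 5)*(r - 2)*(r^2 - 1) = (r - 5)*(r - 2)*(r + 1)*(r - 1)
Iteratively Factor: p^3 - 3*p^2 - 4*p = (p - 4)*(p^2 + p) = (p - 4)*(p + 1)*(p)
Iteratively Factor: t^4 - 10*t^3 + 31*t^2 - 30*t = (t - 2)*(t^3 - 8*t^2 + 15*t) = (t - 3)*(t - 2)*(t^2 - 5*t) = (t - 5)*(t - 3)*(t - 2)*(t)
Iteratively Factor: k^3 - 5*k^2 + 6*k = (k - 3)*(k^2 - 2*k) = k*(k - 3)*(k - 2)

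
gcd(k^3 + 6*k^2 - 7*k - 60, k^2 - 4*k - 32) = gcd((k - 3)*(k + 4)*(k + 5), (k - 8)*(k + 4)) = k + 4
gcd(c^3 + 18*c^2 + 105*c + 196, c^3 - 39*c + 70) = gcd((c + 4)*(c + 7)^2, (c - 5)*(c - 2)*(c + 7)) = c + 7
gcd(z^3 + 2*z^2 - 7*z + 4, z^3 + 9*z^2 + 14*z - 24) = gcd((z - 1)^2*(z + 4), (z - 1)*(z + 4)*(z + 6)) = z^2 + 3*z - 4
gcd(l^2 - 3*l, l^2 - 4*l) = l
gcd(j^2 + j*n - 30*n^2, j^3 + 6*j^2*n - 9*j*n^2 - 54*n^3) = j + 6*n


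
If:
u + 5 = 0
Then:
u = -5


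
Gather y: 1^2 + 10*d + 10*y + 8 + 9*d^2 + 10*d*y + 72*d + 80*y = 9*d^2 + 82*d + y*(10*d + 90) + 9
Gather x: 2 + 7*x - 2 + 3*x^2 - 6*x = 3*x^2 + x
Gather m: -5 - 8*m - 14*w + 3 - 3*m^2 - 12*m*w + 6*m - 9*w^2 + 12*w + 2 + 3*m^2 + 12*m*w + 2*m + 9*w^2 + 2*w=0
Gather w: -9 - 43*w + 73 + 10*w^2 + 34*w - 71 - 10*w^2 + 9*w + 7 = 0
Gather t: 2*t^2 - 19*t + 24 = 2*t^2 - 19*t + 24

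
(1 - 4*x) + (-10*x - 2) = -14*x - 1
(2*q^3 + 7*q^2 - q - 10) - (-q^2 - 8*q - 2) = 2*q^3 + 8*q^2 + 7*q - 8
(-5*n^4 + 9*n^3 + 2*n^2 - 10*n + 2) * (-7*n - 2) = 35*n^5 - 53*n^4 - 32*n^3 + 66*n^2 + 6*n - 4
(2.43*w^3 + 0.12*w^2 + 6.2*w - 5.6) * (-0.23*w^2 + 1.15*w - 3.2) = -0.5589*w^5 + 2.7669*w^4 - 9.064*w^3 + 8.034*w^2 - 26.28*w + 17.92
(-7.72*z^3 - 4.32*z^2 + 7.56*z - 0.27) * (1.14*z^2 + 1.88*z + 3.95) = -8.8008*z^5 - 19.4384*z^4 - 29.9972*z^3 - 3.15900000000001*z^2 + 29.3544*z - 1.0665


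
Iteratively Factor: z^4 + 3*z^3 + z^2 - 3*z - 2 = (z + 1)*(z^3 + 2*z^2 - z - 2) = (z + 1)*(z + 2)*(z^2 - 1) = (z + 1)^2*(z + 2)*(z - 1)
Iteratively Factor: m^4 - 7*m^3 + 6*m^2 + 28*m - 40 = (m - 2)*(m^3 - 5*m^2 - 4*m + 20) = (m - 5)*(m - 2)*(m^2 - 4) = (m - 5)*(m - 2)^2*(m + 2)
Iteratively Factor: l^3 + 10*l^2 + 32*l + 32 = (l + 4)*(l^2 + 6*l + 8) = (l + 2)*(l + 4)*(l + 4)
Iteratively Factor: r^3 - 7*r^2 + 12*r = (r - 3)*(r^2 - 4*r) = (r - 4)*(r - 3)*(r)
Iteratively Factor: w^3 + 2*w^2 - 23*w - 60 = (w - 5)*(w^2 + 7*w + 12) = (w - 5)*(w + 4)*(w + 3)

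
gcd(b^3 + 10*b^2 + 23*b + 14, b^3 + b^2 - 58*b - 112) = b^2 + 9*b + 14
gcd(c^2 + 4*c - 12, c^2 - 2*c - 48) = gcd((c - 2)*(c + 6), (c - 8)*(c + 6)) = c + 6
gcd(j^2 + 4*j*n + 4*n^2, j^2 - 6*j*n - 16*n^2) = j + 2*n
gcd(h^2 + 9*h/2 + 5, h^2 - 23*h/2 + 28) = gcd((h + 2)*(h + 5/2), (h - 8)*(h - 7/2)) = 1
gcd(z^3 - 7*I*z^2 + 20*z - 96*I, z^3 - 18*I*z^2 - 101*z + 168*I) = z^2 - 11*I*z - 24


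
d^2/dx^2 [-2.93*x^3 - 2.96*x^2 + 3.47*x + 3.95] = -17.58*x - 5.92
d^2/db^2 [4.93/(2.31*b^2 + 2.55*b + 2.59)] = (-52.613946*b^2 - 58.08033*b + 4.93*(4.62*b + 2.55)*(9.24*b + 5.1) - 58.991394)/(2.31*b^2 + 2.55*b + 2.59)^3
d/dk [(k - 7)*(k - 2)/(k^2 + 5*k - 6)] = 2*(7*k^2 - 20*k - 8)/(k^4 + 10*k^3 + 13*k^2 - 60*k + 36)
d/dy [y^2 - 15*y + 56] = 2*y - 15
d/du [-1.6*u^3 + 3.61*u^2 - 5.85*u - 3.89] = -4.8*u^2 + 7.22*u - 5.85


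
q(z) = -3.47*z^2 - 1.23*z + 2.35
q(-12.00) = -482.57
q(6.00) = -129.95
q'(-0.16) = -0.12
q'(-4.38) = 29.17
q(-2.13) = -10.77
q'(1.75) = -13.38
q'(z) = -6.94*z - 1.23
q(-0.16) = 2.46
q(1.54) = -7.77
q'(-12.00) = 82.05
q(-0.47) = 2.16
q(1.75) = -10.43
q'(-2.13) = 13.55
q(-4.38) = -58.83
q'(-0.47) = 2.03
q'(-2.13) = 13.55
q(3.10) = -34.81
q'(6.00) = -42.87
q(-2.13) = -10.77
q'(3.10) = -22.74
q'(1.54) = -11.92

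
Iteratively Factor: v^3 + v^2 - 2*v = (v + 2)*(v^2 - v) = (v - 1)*(v + 2)*(v)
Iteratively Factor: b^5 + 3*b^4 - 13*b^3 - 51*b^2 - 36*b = (b + 3)*(b^4 - 13*b^2 - 12*b) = (b - 4)*(b + 3)*(b^3 + 4*b^2 + 3*b) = (b - 4)*(b + 3)^2*(b^2 + b) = b*(b - 4)*(b + 3)^2*(b + 1)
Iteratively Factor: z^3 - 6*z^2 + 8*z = (z - 2)*(z^2 - 4*z) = (z - 4)*(z - 2)*(z)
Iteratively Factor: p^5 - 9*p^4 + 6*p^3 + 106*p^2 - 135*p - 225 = (p + 3)*(p^4 - 12*p^3 + 42*p^2 - 20*p - 75) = (p - 5)*(p + 3)*(p^3 - 7*p^2 + 7*p + 15) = (p - 5)*(p - 3)*(p + 3)*(p^2 - 4*p - 5) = (p - 5)*(p - 3)*(p + 1)*(p + 3)*(p - 5)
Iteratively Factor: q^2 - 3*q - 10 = (q + 2)*(q - 5)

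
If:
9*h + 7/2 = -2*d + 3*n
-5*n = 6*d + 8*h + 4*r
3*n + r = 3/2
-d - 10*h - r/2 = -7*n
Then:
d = -1027/976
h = -67/244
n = -175/488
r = 1257/488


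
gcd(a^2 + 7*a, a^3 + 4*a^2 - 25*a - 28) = a + 7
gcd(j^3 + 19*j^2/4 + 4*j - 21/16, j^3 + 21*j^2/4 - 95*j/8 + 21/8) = j - 1/4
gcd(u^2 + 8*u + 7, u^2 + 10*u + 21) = u + 7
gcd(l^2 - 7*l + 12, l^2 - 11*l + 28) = l - 4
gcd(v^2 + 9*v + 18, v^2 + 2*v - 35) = 1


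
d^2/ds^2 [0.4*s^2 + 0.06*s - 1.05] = 0.800000000000000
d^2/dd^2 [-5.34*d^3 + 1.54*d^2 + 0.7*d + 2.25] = 3.08 - 32.04*d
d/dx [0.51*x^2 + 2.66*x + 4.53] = 1.02*x + 2.66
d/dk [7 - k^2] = -2*k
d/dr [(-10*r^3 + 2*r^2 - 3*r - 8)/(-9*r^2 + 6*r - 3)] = (30*r^4 - 40*r^3 + 25*r^2 - 52*r + 19)/(3*(9*r^4 - 12*r^3 + 10*r^2 - 4*r + 1))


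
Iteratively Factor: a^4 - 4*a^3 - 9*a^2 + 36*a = (a)*(a^3 - 4*a^2 - 9*a + 36) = a*(a - 4)*(a^2 - 9) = a*(a - 4)*(a + 3)*(a - 3)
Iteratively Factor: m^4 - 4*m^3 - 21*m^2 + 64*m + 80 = (m - 5)*(m^3 + m^2 - 16*m - 16) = (m - 5)*(m + 1)*(m^2 - 16) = (m - 5)*(m + 1)*(m + 4)*(m - 4)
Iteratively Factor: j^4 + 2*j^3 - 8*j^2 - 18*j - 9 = (j - 3)*(j^3 + 5*j^2 + 7*j + 3) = (j - 3)*(j + 3)*(j^2 + 2*j + 1) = (j - 3)*(j + 1)*(j + 3)*(j + 1)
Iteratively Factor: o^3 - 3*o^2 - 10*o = (o)*(o^2 - 3*o - 10) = o*(o + 2)*(o - 5)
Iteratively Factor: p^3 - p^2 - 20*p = (p + 4)*(p^2 - 5*p) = (p - 5)*(p + 4)*(p)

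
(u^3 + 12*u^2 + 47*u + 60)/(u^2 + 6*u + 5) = (u^2 + 7*u + 12)/(u + 1)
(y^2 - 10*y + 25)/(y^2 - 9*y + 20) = (y - 5)/(y - 4)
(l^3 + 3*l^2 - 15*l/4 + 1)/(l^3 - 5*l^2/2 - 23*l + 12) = (l - 1/2)/(l - 6)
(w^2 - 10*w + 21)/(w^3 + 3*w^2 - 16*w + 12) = (w^2 - 10*w + 21)/(w^3 + 3*w^2 - 16*w + 12)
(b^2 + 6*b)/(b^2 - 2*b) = (b + 6)/(b - 2)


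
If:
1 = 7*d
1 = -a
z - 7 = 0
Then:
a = -1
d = 1/7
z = 7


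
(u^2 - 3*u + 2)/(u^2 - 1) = (u - 2)/(u + 1)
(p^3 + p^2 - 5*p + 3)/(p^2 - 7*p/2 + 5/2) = 2*(p^2 + 2*p - 3)/(2*p - 5)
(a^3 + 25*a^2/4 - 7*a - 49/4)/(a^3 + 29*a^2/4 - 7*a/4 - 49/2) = (a + 1)/(a + 2)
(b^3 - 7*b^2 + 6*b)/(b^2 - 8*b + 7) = b*(b - 6)/(b - 7)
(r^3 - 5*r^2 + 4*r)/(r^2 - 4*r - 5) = r*(-r^2 + 5*r - 4)/(-r^2 + 4*r + 5)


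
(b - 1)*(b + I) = b^2 - b + I*b - I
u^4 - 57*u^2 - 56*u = u*(u - 8)*(u + 1)*(u + 7)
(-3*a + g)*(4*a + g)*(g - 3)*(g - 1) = -12*a^2*g^2 + 48*a^2*g - 36*a^2 + a*g^3 - 4*a*g^2 + 3*a*g + g^4 - 4*g^3 + 3*g^2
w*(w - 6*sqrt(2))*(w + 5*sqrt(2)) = w^3 - sqrt(2)*w^2 - 60*w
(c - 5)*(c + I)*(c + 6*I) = c^3 - 5*c^2 + 7*I*c^2 - 6*c - 35*I*c + 30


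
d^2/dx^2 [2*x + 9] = 0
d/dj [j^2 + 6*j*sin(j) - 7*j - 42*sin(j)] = 6*j*cos(j) + 2*j + 6*sin(j) - 42*cos(j) - 7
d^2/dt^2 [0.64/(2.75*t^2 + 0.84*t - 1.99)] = (-9.68*t^2 - 2.9568*t + 0.64*(5.5*t + 0.84)*(11.0*t + 1.68) + 7.0048)/(2.75*t^2 + 0.84*t - 1.99)^3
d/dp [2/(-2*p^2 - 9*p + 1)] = 2*(4*p + 9)/(2*p^2 + 9*p - 1)^2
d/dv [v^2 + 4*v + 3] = 2*v + 4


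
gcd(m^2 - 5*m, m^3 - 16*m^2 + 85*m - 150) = m - 5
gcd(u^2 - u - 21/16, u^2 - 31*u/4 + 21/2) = u - 7/4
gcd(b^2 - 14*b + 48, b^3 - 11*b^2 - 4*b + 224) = b - 8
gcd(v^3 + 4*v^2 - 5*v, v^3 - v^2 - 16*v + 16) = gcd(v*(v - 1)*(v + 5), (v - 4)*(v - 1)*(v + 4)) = v - 1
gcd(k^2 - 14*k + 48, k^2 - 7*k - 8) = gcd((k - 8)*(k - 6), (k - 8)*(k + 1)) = k - 8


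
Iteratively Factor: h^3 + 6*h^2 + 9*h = (h)*(h^2 + 6*h + 9) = h*(h + 3)*(h + 3)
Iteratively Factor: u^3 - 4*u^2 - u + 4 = (u + 1)*(u^2 - 5*u + 4) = (u - 4)*(u + 1)*(u - 1)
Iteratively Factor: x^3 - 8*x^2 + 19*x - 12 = (x - 4)*(x^2 - 4*x + 3) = (x - 4)*(x - 3)*(x - 1)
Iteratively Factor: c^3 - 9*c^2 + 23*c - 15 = (c - 3)*(c^2 - 6*c + 5) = (c - 5)*(c - 3)*(c - 1)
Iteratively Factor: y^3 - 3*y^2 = (y)*(y^2 - 3*y) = y^2*(y - 3)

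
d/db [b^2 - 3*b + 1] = 2*b - 3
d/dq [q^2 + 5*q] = 2*q + 5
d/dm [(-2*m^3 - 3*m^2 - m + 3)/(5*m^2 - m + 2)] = (-10*m^4 + 4*m^3 - 4*m^2 - 42*m + 1)/(25*m^4 - 10*m^3 + 21*m^2 - 4*m + 4)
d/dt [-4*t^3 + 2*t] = 2 - 12*t^2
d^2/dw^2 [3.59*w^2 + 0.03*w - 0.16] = 7.18000000000000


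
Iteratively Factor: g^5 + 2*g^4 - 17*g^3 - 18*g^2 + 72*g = (g + 3)*(g^4 - g^3 - 14*g^2 + 24*g) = (g + 3)*(g + 4)*(g^3 - 5*g^2 + 6*g) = (g - 2)*(g + 3)*(g + 4)*(g^2 - 3*g) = (g - 3)*(g - 2)*(g + 3)*(g + 4)*(g)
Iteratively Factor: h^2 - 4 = (h + 2)*(h - 2)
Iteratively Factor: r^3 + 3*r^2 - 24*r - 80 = (r - 5)*(r^2 + 8*r + 16) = (r - 5)*(r + 4)*(r + 4)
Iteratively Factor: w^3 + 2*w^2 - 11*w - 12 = (w + 4)*(w^2 - 2*w - 3) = (w + 1)*(w + 4)*(w - 3)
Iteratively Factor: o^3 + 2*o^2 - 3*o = (o - 1)*(o^2 + 3*o) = (o - 1)*(o + 3)*(o)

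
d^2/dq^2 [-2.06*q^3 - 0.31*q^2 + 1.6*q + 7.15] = -12.36*q - 0.62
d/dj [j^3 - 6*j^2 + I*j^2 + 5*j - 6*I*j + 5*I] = 3*j^2 + 2*j*(-6 + I) + 5 - 6*I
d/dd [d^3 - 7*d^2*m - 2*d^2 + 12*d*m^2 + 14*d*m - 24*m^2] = 3*d^2 - 14*d*m - 4*d + 12*m^2 + 14*m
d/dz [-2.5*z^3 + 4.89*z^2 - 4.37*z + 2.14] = -7.5*z^2 + 9.78*z - 4.37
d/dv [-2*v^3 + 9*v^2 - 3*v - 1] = -6*v^2 + 18*v - 3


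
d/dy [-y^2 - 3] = -2*y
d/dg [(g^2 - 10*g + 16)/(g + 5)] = (g^2 + 10*g - 66)/(g^2 + 10*g + 25)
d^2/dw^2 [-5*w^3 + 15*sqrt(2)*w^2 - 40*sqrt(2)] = -30*w + 30*sqrt(2)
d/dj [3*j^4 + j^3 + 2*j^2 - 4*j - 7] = 12*j^3 + 3*j^2 + 4*j - 4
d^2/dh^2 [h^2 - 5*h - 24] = 2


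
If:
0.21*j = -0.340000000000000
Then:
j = -1.62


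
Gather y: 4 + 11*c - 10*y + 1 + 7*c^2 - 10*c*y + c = 7*c^2 + 12*c + y*(-10*c - 10) + 5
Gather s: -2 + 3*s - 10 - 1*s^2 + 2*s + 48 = -s^2 + 5*s + 36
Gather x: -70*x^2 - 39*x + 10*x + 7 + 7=-70*x^2 - 29*x + 14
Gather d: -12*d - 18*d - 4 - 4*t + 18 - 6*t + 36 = -30*d - 10*t + 50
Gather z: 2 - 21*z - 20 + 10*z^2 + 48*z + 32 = 10*z^2 + 27*z + 14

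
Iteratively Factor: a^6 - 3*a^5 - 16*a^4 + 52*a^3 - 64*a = (a + 1)*(a^5 - 4*a^4 - 12*a^3 + 64*a^2 - 64*a) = (a + 1)*(a + 4)*(a^4 - 8*a^3 + 20*a^2 - 16*a) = (a - 2)*(a + 1)*(a + 4)*(a^3 - 6*a^2 + 8*a) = (a - 2)^2*(a + 1)*(a + 4)*(a^2 - 4*a) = a*(a - 2)^2*(a + 1)*(a + 4)*(a - 4)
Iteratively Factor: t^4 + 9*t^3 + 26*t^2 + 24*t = (t + 3)*(t^3 + 6*t^2 + 8*t) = (t + 3)*(t + 4)*(t^2 + 2*t) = (t + 2)*(t + 3)*(t + 4)*(t)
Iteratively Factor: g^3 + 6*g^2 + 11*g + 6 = (g + 2)*(g^2 + 4*g + 3) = (g + 2)*(g + 3)*(g + 1)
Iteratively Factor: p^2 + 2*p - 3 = (p + 3)*(p - 1)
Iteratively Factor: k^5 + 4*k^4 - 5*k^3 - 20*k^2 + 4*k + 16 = (k + 2)*(k^4 + 2*k^3 - 9*k^2 - 2*k + 8) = (k + 1)*(k + 2)*(k^3 + k^2 - 10*k + 8) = (k + 1)*(k + 2)*(k + 4)*(k^2 - 3*k + 2) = (k - 1)*(k + 1)*(k + 2)*(k + 4)*(k - 2)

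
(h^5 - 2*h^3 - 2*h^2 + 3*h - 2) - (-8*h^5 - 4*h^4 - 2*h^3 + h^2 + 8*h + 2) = 9*h^5 + 4*h^4 - 3*h^2 - 5*h - 4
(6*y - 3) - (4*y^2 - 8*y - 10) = -4*y^2 + 14*y + 7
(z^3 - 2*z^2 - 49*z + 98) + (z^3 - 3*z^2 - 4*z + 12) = 2*z^3 - 5*z^2 - 53*z + 110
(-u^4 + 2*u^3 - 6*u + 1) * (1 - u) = u^5 - 3*u^4 + 2*u^3 + 6*u^2 - 7*u + 1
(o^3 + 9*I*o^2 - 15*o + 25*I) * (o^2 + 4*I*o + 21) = o^5 + 13*I*o^4 - 30*o^3 + 154*I*o^2 - 415*o + 525*I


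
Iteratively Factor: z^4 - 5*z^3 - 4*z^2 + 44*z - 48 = (z - 2)*(z^3 - 3*z^2 - 10*z + 24) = (z - 2)^2*(z^2 - z - 12) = (z - 2)^2*(z + 3)*(z - 4)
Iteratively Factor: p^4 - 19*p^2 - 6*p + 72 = (p - 2)*(p^3 + 2*p^2 - 15*p - 36) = (p - 2)*(p + 3)*(p^2 - p - 12) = (p - 2)*(p + 3)^2*(p - 4)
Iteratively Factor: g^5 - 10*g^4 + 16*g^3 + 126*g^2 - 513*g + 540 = (g - 3)*(g^4 - 7*g^3 - 5*g^2 + 111*g - 180) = (g - 3)^2*(g^3 - 4*g^2 - 17*g + 60) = (g - 5)*(g - 3)^2*(g^2 + g - 12) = (g - 5)*(g - 3)^3*(g + 4)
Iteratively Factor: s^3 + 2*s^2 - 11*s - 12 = (s + 1)*(s^2 + s - 12) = (s - 3)*(s + 1)*(s + 4)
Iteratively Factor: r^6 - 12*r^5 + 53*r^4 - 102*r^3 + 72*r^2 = (r)*(r^5 - 12*r^4 + 53*r^3 - 102*r^2 + 72*r) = r*(r - 2)*(r^4 - 10*r^3 + 33*r^2 - 36*r) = r*(r - 3)*(r - 2)*(r^3 - 7*r^2 + 12*r) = r^2*(r - 3)*(r - 2)*(r^2 - 7*r + 12) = r^2*(r - 3)^2*(r - 2)*(r - 4)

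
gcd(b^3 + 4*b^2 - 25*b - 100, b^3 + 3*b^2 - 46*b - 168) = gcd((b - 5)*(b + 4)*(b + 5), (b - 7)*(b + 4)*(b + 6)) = b + 4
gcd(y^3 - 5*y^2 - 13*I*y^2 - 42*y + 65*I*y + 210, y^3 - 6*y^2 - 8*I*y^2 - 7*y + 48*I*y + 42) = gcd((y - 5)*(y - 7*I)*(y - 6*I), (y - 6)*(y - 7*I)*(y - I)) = y - 7*I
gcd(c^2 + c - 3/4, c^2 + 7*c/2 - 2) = c - 1/2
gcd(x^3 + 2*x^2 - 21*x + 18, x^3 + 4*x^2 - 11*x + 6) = x^2 + 5*x - 6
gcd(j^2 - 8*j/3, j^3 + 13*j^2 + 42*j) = j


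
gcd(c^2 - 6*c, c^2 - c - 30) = c - 6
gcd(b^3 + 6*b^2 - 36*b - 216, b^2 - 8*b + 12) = b - 6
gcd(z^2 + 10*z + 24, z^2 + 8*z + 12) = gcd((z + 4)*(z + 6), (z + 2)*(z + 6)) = z + 6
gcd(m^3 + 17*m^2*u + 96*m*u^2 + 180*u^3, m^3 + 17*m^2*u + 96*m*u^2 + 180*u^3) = m^3 + 17*m^2*u + 96*m*u^2 + 180*u^3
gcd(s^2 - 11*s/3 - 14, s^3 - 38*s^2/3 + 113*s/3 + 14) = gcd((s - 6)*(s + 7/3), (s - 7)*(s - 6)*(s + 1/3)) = s - 6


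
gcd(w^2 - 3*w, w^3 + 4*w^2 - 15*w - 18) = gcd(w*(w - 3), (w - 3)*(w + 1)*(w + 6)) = w - 3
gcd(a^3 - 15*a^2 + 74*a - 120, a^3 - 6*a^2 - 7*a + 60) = a^2 - 9*a + 20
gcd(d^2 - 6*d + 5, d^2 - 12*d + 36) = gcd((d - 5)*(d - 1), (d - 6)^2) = 1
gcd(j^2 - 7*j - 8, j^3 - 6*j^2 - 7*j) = j + 1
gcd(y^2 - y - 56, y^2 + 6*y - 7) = y + 7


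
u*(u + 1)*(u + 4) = u^3 + 5*u^2 + 4*u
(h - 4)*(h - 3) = h^2 - 7*h + 12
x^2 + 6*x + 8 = (x + 2)*(x + 4)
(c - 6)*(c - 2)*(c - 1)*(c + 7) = c^4 - 2*c^3 - 43*c^2 + 128*c - 84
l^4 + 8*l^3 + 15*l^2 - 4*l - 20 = (l - 1)*(l + 2)^2*(l + 5)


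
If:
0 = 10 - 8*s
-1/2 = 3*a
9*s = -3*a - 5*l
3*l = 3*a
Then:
No Solution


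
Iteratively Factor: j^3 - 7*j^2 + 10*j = (j - 2)*(j^2 - 5*j) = j*(j - 2)*(j - 5)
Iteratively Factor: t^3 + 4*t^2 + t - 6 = (t + 3)*(t^2 + t - 2) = (t - 1)*(t + 3)*(t + 2)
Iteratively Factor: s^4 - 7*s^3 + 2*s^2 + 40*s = (s - 4)*(s^3 - 3*s^2 - 10*s) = s*(s - 4)*(s^2 - 3*s - 10) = s*(s - 5)*(s - 4)*(s + 2)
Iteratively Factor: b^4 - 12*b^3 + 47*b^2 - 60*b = (b - 3)*(b^3 - 9*b^2 + 20*b) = (b - 4)*(b - 3)*(b^2 - 5*b) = (b - 5)*(b - 4)*(b - 3)*(b)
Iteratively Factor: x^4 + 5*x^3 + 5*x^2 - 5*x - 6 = (x + 1)*(x^3 + 4*x^2 + x - 6) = (x + 1)*(x + 2)*(x^2 + 2*x - 3) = (x - 1)*(x + 1)*(x + 2)*(x + 3)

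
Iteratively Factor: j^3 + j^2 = (j + 1)*(j^2) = j*(j + 1)*(j)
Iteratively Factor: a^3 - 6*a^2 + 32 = (a + 2)*(a^2 - 8*a + 16) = (a - 4)*(a + 2)*(a - 4)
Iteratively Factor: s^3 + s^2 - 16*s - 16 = (s + 4)*(s^2 - 3*s - 4) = (s - 4)*(s + 4)*(s + 1)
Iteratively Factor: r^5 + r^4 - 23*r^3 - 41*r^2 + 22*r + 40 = (r - 5)*(r^4 + 6*r^3 + 7*r^2 - 6*r - 8) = (r - 5)*(r - 1)*(r^3 + 7*r^2 + 14*r + 8) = (r - 5)*(r - 1)*(r + 4)*(r^2 + 3*r + 2) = (r - 5)*(r - 1)*(r + 2)*(r + 4)*(r + 1)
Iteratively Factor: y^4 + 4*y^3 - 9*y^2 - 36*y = (y)*(y^3 + 4*y^2 - 9*y - 36) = y*(y + 3)*(y^2 + y - 12) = y*(y - 3)*(y + 3)*(y + 4)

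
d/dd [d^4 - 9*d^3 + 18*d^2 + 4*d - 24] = 4*d^3 - 27*d^2 + 36*d + 4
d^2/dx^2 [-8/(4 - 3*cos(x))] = 24*(3*sin(x)^2 - 4*cos(x) + 3)/(3*cos(x) - 4)^3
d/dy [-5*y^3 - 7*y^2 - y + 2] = -15*y^2 - 14*y - 1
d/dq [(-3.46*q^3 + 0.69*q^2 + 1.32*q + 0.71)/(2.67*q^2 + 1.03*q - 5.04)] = (-9.2382*q^4 - 7.1276*q^3 + 49.5015*q^2 - 10.7466*q - 7.3841)/(7.1289*q^4 + 5.5002*q^3 - 25.8527*q^2 - 10.3824*q + 25.4016)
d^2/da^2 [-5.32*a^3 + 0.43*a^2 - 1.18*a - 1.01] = 0.86 - 31.92*a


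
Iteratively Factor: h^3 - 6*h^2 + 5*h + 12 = (h + 1)*(h^2 - 7*h + 12) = (h - 4)*(h + 1)*(h - 3)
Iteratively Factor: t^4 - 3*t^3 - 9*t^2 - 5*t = (t)*(t^3 - 3*t^2 - 9*t - 5) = t*(t - 5)*(t^2 + 2*t + 1) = t*(t - 5)*(t + 1)*(t + 1)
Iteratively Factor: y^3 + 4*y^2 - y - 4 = (y + 1)*(y^2 + 3*y - 4) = (y + 1)*(y + 4)*(y - 1)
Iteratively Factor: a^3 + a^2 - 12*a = (a)*(a^2 + a - 12) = a*(a - 3)*(a + 4)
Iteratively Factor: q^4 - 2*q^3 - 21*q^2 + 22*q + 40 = (q - 5)*(q^3 + 3*q^2 - 6*q - 8) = (q - 5)*(q - 2)*(q^2 + 5*q + 4) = (q - 5)*(q - 2)*(q + 1)*(q + 4)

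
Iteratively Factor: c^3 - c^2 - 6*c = (c)*(c^2 - c - 6) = c*(c - 3)*(c + 2)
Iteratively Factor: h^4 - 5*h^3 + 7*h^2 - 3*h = (h - 1)*(h^3 - 4*h^2 + 3*h) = (h - 3)*(h - 1)*(h^2 - h) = h*(h - 3)*(h - 1)*(h - 1)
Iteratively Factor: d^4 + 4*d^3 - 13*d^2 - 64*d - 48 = (d + 3)*(d^3 + d^2 - 16*d - 16) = (d + 1)*(d + 3)*(d^2 - 16) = (d + 1)*(d + 3)*(d + 4)*(d - 4)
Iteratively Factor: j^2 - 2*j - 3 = (j - 3)*(j + 1)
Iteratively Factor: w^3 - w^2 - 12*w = (w - 4)*(w^2 + 3*w) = (w - 4)*(w + 3)*(w)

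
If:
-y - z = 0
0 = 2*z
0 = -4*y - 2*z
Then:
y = 0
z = 0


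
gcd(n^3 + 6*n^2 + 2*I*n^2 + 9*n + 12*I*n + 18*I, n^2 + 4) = n + 2*I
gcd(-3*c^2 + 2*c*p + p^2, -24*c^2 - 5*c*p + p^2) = 3*c + p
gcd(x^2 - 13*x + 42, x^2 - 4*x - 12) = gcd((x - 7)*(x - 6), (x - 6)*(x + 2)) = x - 6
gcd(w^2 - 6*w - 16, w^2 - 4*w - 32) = w - 8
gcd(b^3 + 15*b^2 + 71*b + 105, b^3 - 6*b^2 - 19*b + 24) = b + 3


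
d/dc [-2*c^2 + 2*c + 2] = 2 - 4*c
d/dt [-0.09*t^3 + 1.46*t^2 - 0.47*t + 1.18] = -0.27*t^2 + 2.92*t - 0.47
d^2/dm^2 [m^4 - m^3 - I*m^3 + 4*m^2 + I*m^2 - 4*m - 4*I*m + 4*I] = 12*m^2 - 6*m - 6*I*m + 8 + 2*I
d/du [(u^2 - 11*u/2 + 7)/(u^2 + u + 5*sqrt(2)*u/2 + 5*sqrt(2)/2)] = ((4*u - 11)*(2*u^2 + 2*u + 5*sqrt(2)*u + 5*sqrt(2)) - (4*u + 2 + 5*sqrt(2))*(2*u^2 - 11*u + 14))/(2*u^2 + 2*u + 5*sqrt(2)*u + 5*sqrt(2))^2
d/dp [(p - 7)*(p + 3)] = 2*p - 4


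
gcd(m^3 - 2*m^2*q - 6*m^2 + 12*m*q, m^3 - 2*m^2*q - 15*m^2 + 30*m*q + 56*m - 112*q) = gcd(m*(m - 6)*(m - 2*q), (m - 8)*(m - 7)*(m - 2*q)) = -m + 2*q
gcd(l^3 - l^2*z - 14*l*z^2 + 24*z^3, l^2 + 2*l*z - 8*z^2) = -l^2 - 2*l*z + 8*z^2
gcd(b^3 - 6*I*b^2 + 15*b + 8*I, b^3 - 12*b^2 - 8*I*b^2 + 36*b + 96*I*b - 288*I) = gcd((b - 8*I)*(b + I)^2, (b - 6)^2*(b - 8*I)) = b - 8*I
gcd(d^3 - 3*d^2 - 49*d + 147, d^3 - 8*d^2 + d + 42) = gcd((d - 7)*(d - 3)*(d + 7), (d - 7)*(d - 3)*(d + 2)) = d^2 - 10*d + 21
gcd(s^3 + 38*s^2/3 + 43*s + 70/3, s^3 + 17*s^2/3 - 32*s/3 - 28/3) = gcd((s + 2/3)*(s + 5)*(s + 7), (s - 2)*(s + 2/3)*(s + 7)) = s^2 + 23*s/3 + 14/3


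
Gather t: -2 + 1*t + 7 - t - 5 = 0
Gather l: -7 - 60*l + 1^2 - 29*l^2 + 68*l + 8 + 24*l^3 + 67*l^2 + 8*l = 24*l^3 + 38*l^2 + 16*l + 2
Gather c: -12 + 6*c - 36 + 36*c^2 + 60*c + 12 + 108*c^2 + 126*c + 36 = 144*c^2 + 192*c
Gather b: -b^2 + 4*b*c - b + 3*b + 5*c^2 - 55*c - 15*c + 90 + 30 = -b^2 + b*(4*c + 2) + 5*c^2 - 70*c + 120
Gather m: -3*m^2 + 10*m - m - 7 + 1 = -3*m^2 + 9*m - 6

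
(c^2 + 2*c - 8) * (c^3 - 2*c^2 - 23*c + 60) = c^5 - 35*c^3 + 30*c^2 + 304*c - 480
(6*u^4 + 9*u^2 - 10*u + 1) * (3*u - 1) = 18*u^5 - 6*u^4 + 27*u^3 - 39*u^2 + 13*u - 1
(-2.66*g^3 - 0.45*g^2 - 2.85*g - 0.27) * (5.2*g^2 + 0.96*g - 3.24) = -13.832*g^5 - 4.8936*g^4 - 6.6336*g^3 - 2.682*g^2 + 8.9748*g + 0.8748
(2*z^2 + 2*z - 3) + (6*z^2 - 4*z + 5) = 8*z^2 - 2*z + 2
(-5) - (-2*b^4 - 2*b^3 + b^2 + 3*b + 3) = 2*b^4 + 2*b^3 - b^2 - 3*b - 8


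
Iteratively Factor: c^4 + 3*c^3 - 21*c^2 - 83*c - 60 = (c + 4)*(c^3 - c^2 - 17*c - 15) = (c + 1)*(c + 4)*(c^2 - 2*c - 15) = (c + 1)*(c + 3)*(c + 4)*(c - 5)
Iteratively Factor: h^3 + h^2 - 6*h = (h - 2)*(h^2 + 3*h) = h*(h - 2)*(h + 3)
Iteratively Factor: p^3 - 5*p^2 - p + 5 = (p - 1)*(p^2 - 4*p - 5) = (p - 1)*(p + 1)*(p - 5)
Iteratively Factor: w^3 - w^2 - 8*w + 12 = (w - 2)*(w^2 + w - 6) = (w - 2)*(w + 3)*(w - 2)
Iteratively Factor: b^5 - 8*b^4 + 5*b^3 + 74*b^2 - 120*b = (b + 3)*(b^4 - 11*b^3 + 38*b^2 - 40*b) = (b - 4)*(b + 3)*(b^3 - 7*b^2 + 10*b) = (b - 5)*(b - 4)*(b + 3)*(b^2 - 2*b) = b*(b - 5)*(b - 4)*(b + 3)*(b - 2)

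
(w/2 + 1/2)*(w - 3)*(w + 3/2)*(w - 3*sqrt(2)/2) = w^4/2 - 3*sqrt(2)*w^3/4 - w^3/4 - 3*w^2 + 3*sqrt(2)*w^2/8 - 9*w/4 + 9*sqrt(2)*w/2 + 27*sqrt(2)/8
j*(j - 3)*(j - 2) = j^3 - 5*j^2 + 6*j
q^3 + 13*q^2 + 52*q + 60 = (q + 2)*(q + 5)*(q + 6)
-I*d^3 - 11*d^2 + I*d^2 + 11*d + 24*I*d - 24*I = (d - 8*I)*(d - 3*I)*(-I*d + I)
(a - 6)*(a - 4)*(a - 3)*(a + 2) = a^4 - 11*a^3 + 28*a^2 + 36*a - 144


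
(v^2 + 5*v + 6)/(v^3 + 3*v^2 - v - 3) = (v + 2)/(v^2 - 1)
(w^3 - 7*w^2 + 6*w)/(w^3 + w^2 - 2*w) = (w - 6)/(w + 2)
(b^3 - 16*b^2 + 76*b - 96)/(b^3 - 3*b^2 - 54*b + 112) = (b - 6)/(b + 7)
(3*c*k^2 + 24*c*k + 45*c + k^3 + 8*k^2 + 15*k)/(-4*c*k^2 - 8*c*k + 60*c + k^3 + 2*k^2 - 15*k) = (-3*c*k - 9*c - k^2 - 3*k)/(4*c*k - 12*c - k^2 + 3*k)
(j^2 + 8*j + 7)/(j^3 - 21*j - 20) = (j + 7)/(j^2 - j - 20)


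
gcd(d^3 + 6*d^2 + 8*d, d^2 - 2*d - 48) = 1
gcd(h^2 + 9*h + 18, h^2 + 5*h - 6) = h + 6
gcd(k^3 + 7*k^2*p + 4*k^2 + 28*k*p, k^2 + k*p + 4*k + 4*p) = k + 4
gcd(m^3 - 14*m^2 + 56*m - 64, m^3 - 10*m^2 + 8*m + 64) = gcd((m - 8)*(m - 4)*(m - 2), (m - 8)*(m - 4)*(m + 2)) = m^2 - 12*m + 32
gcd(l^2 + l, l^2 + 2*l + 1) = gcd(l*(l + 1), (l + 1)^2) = l + 1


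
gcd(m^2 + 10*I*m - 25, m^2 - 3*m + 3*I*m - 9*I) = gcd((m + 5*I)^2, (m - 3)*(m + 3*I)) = 1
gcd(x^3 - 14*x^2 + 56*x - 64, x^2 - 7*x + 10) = x - 2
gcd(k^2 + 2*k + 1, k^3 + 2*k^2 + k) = k^2 + 2*k + 1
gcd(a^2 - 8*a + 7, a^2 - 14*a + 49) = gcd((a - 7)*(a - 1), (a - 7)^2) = a - 7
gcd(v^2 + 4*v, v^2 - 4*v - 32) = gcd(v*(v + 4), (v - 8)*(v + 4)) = v + 4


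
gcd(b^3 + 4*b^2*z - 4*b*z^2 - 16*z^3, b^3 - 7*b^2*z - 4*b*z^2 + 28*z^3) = -b^2 + 4*z^2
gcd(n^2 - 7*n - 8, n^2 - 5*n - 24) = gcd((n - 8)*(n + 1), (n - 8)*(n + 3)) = n - 8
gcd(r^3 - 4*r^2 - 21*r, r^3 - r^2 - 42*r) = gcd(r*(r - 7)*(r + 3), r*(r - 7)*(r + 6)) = r^2 - 7*r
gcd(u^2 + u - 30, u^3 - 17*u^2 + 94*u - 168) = 1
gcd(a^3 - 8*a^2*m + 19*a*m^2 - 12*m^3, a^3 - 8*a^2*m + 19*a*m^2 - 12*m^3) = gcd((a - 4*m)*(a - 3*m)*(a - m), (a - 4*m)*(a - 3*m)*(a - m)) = a^3 - 8*a^2*m + 19*a*m^2 - 12*m^3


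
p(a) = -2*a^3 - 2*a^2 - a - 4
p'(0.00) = -1.00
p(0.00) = -4.00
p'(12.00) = -913.00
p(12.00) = -3760.00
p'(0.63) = -5.90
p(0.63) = -5.92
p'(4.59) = -145.77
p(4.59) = -244.13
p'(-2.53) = -29.29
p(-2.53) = 18.12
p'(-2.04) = -17.81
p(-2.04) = 6.70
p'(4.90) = -164.66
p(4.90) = -292.22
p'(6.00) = -241.00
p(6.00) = -514.00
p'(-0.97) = -2.77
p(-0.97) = -3.09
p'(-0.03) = -0.89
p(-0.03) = -3.97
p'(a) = -6*a^2 - 4*a - 1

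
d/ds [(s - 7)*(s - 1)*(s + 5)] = 3*s^2 - 6*s - 33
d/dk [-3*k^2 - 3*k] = -6*k - 3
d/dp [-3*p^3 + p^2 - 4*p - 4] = -9*p^2 + 2*p - 4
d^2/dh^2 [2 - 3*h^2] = -6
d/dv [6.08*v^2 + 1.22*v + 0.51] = 12.16*v + 1.22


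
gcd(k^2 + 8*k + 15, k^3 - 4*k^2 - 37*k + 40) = k + 5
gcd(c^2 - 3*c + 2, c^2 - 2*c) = c - 2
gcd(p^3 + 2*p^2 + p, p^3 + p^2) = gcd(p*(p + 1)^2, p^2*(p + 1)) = p^2 + p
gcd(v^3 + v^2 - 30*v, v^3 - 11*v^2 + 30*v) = v^2 - 5*v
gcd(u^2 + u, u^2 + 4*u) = u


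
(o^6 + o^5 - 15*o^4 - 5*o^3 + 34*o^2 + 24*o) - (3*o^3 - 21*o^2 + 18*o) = o^6 + o^5 - 15*o^4 - 8*o^3 + 55*o^2 + 6*o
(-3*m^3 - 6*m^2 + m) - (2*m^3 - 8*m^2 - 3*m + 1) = -5*m^3 + 2*m^2 + 4*m - 1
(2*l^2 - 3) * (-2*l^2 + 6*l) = -4*l^4 + 12*l^3 + 6*l^2 - 18*l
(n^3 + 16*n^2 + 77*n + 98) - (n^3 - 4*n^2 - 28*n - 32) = 20*n^2 + 105*n + 130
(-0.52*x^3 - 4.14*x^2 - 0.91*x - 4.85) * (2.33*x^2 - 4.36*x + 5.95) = -1.2116*x^5 - 7.379*x^4 + 12.8361*x^3 - 31.9659*x^2 + 15.7315*x - 28.8575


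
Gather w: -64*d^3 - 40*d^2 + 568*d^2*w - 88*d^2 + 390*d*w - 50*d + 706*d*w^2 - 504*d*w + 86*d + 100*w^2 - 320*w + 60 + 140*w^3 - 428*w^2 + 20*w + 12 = -64*d^3 - 128*d^2 + 36*d + 140*w^3 + w^2*(706*d - 328) + w*(568*d^2 - 114*d - 300) + 72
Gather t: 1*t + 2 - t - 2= 0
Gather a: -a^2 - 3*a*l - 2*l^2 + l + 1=-a^2 - 3*a*l - 2*l^2 + l + 1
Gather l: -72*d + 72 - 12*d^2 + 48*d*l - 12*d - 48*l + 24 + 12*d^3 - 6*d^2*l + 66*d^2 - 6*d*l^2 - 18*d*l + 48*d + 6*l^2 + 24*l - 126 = 12*d^3 + 54*d^2 - 36*d + l^2*(6 - 6*d) + l*(-6*d^2 + 30*d - 24) - 30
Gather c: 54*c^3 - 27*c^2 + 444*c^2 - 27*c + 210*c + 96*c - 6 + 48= 54*c^3 + 417*c^2 + 279*c + 42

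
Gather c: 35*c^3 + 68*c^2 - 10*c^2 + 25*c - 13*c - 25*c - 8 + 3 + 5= 35*c^3 + 58*c^2 - 13*c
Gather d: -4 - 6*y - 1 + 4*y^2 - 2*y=4*y^2 - 8*y - 5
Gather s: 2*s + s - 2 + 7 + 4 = 3*s + 9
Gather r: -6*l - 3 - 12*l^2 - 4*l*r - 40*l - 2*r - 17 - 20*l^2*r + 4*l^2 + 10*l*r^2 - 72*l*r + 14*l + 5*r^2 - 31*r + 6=-8*l^2 - 32*l + r^2*(10*l + 5) + r*(-20*l^2 - 76*l - 33) - 14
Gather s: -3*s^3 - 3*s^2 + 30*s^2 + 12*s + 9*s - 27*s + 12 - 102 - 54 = -3*s^3 + 27*s^2 - 6*s - 144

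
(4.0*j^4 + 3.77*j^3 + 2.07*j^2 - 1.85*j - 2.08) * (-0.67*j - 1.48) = -2.68*j^5 - 8.4459*j^4 - 6.9665*j^3 - 1.8241*j^2 + 4.1316*j + 3.0784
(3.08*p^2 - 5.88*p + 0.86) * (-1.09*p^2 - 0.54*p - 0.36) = -3.3572*p^4 + 4.746*p^3 + 1.129*p^2 + 1.6524*p - 0.3096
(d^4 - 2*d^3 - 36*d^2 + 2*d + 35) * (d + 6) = d^5 + 4*d^4 - 48*d^3 - 214*d^2 + 47*d + 210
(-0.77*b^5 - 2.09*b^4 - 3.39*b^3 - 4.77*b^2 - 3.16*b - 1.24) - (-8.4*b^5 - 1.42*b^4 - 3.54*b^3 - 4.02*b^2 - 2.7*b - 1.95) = 7.63*b^5 - 0.67*b^4 + 0.15*b^3 - 0.75*b^2 - 0.46*b + 0.71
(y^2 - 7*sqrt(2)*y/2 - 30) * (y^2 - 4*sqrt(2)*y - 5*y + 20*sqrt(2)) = y^4 - 15*sqrt(2)*y^3/2 - 5*y^3 - 2*y^2 + 75*sqrt(2)*y^2/2 + 10*y + 120*sqrt(2)*y - 600*sqrt(2)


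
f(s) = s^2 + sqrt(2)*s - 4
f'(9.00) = 19.41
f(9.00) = 89.73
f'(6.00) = 13.41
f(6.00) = 40.49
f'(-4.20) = -6.99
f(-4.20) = 7.70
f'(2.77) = 6.95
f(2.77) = 7.59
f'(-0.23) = 0.95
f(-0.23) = -4.27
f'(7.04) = 15.49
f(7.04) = 55.52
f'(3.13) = 7.67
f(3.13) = 10.22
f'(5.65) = 12.71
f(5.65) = 35.91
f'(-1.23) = -1.05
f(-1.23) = -4.23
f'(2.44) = 6.29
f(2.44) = 5.40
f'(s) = 2*s + sqrt(2)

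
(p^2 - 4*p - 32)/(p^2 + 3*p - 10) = (p^2 - 4*p - 32)/(p^2 + 3*p - 10)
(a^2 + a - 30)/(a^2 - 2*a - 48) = (a - 5)/(a - 8)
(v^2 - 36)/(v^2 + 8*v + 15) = (v^2 - 36)/(v^2 + 8*v + 15)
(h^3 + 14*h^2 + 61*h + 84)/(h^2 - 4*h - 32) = (h^2 + 10*h + 21)/(h - 8)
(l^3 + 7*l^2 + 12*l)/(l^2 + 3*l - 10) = l*(l^2 + 7*l + 12)/(l^2 + 3*l - 10)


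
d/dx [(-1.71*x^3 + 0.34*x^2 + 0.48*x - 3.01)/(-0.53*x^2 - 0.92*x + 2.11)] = (0.9063*x^4 + 3.1464*x^3 - 10.8827*x^2 - 1.7558*x - 1.7564)/(0.2809*x^4 + 0.9752*x^3 - 1.3902*x^2 - 3.8824*x + 4.4521)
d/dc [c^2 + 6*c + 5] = 2*c + 6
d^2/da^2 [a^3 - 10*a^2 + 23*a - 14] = 6*a - 20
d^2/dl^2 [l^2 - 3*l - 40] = 2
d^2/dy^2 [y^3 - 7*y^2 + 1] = 6*y - 14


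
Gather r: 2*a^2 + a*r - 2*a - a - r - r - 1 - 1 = 2*a^2 - 3*a + r*(a - 2) - 2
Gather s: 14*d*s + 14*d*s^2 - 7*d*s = 14*d*s^2 + 7*d*s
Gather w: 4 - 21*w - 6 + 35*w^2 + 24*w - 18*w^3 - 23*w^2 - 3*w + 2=-18*w^3 + 12*w^2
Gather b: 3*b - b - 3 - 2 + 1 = 2*b - 4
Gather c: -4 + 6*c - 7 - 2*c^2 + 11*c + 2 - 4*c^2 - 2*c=-6*c^2 + 15*c - 9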